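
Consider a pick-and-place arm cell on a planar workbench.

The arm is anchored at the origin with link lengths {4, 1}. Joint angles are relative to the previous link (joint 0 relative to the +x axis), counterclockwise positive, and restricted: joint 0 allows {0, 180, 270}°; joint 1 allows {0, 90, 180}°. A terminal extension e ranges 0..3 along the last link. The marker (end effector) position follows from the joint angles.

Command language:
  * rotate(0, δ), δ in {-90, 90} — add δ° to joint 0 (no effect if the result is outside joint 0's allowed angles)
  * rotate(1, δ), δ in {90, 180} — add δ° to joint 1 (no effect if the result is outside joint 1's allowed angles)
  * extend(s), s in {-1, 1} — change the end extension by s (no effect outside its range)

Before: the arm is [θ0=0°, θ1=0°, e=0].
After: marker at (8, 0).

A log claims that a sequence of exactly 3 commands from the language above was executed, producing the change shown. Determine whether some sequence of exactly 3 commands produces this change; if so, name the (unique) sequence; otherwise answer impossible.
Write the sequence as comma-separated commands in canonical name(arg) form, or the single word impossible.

initial: [θ0=0°, θ1=0°, e=0]
step 1 (extend(1)): [θ0=0°, θ1=0°, e=1]
step 2 (extend(1)): [θ0=0°, θ1=0°, e=2]
step 3 (extend(1)): [θ0=0°, θ1=0°, e=3]
uniquely the one of 216 3-step routes that fits.

extend(1), extend(1), extend(1)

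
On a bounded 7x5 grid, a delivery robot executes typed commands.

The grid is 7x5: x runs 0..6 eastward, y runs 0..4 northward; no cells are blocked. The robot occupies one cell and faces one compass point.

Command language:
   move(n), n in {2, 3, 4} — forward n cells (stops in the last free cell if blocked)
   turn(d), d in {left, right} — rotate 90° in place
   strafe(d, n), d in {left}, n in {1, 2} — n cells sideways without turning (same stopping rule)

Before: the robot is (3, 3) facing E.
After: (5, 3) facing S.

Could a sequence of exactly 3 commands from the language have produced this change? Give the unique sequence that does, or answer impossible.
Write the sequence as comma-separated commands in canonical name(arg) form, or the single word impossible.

turn(right), strafe(left, 1), strafe(left, 1)

key: order matters: swapping turn(right) and strafe(left, 1) lands elsewhere
t0: (3, 3) facing E
step 1 (turn(right)): (3, 3) facing S
step 2 (strafe(left, 1)): (4, 3) facing S
step 3 (strafe(left, 1)): (5, 3) facing S
no other 3-command option fits: unique.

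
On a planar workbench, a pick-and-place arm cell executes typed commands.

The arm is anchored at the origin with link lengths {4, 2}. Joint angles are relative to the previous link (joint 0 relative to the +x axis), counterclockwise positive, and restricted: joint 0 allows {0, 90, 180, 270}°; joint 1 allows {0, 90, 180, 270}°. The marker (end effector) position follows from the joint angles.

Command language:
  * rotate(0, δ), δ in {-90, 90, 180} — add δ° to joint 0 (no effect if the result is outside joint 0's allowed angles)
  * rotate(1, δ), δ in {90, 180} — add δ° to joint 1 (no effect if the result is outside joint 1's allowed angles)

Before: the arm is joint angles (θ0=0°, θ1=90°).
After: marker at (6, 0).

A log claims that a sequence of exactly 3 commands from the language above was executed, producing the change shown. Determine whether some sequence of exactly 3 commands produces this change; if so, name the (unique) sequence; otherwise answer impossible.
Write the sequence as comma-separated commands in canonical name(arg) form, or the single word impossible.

begin: joint angles (θ0=0°, θ1=90°)
[1] after rotate(1, 90): joint angles (θ0=0°, θ1=180°)
[2] after rotate(1, 90): joint angles (θ0=0°, θ1=270°)
[3] after rotate(1, 90): joint angles (θ0=0°, θ1=0°)
uniquely the one of 125 3-step routes that fits.

rotate(1, 90), rotate(1, 90), rotate(1, 90)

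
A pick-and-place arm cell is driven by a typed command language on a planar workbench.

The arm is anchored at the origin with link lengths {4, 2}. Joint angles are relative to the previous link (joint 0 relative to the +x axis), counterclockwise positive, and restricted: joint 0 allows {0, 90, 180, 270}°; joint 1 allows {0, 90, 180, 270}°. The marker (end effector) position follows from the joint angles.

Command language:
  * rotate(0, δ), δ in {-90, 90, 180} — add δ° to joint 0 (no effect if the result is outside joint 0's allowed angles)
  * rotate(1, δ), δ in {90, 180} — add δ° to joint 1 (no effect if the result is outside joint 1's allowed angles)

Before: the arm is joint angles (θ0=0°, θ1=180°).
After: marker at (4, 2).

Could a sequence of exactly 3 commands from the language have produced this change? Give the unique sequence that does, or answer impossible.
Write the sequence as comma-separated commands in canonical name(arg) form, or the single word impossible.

from: joint angles (θ0=0°, θ1=180°)
step 1 (rotate(1, 90)): joint angles (θ0=0°, θ1=270°)
step 2 (rotate(1, 90)): joint angles (θ0=0°, θ1=0°)
step 3 (rotate(1, 90)): joint angles (θ0=0°, θ1=90°)
all 125 alternatives checked — unique.

rotate(1, 90), rotate(1, 90), rotate(1, 90)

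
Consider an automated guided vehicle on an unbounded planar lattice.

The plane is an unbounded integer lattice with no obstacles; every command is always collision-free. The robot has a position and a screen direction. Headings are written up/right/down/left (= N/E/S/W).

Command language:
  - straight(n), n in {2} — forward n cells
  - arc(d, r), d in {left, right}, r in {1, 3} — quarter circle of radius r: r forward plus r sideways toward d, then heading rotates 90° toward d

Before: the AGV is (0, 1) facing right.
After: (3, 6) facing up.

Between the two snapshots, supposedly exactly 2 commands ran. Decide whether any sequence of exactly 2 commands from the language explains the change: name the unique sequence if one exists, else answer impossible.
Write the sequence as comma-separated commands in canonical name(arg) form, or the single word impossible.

key: order matters: swapping arc(left, 3) and straight(2) lands elsewhere
from: (0, 1) facing right
step 1 (arc(left, 3)): (3, 4) facing up
step 2 (straight(2)): (3, 6) facing up
uniquely the one of 25 2-step routes that fits.

arc(left, 3), straight(2)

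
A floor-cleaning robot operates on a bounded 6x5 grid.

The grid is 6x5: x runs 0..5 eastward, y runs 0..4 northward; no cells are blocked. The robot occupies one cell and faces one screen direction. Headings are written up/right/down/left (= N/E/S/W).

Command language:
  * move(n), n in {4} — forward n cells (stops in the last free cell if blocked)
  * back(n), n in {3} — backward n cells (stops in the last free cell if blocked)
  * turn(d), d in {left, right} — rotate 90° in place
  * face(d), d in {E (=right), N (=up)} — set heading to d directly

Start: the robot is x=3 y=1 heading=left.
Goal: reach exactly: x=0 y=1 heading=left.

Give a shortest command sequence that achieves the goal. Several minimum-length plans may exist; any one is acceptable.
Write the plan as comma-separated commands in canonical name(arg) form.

move(4)

from: x=3 y=1 heading=left
[1] after move(4): x=0 y=1 heading=left
minimal: 1 command(s), checked below 1.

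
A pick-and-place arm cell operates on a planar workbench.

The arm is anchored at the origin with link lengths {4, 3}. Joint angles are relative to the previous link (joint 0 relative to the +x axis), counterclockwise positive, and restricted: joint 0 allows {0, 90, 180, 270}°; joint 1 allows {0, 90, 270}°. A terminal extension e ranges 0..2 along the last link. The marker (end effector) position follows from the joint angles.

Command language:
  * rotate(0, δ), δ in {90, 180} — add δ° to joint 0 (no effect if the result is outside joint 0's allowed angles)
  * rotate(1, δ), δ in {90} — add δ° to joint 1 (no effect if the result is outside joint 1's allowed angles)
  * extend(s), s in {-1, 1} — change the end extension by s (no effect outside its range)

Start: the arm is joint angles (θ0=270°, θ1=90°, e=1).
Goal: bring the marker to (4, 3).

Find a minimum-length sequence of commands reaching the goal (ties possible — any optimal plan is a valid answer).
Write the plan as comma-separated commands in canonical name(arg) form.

begin: joint angles (θ0=270°, θ1=90°, e=1)
[1] after extend(-1): joint angles (θ0=270°, θ1=90°, e=0)
[2] after rotate(0, 90): joint angles (θ0=0°, θ1=90°, e=0)
no 1-step plan works, so 2 is optimal.

extend(-1), rotate(0, 90)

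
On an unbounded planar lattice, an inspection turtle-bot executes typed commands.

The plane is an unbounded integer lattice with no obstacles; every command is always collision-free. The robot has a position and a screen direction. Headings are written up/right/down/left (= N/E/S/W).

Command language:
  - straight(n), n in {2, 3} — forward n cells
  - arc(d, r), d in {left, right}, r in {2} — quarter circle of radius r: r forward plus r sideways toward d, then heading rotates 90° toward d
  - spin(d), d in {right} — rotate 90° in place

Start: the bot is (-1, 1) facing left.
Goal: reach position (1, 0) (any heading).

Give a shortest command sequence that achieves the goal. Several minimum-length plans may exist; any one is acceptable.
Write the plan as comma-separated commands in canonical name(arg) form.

from: (-1, 1) facing left
step 1 (arc(right, 2)): (-3, 3) facing up
step 2 (arc(right, 2)): (-1, 5) facing right
step 3 (arc(right, 2)): (1, 3) facing down
step 4 (straight(3)): (1, 0) facing down
no 3-step plan works, so 4 is optimal.

arc(right, 2), arc(right, 2), arc(right, 2), straight(3)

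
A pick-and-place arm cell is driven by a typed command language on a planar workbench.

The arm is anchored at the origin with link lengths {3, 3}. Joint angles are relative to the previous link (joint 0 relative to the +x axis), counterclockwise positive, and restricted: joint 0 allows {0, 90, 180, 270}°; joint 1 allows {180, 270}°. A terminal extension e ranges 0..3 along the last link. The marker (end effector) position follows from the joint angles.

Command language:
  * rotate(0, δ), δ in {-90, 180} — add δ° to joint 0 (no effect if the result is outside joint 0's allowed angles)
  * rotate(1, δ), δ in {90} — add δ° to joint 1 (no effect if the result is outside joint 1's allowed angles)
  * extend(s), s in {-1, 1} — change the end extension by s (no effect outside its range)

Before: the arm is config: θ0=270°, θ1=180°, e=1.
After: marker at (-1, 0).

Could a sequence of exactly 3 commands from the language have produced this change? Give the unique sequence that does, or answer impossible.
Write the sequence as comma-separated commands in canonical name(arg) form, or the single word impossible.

rotate(0, -90), rotate(0, -90), rotate(0, -90)

from: config: θ0=270°, θ1=180°, e=1
t=1 rotate(0, -90) ⇒ config: θ0=180°, θ1=180°, e=1
t=2 rotate(0, -90) ⇒ config: θ0=90°, θ1=180°, e=1
t=3 rotate(0, -90) ⇒ config: θ0=0°, θ1=180°, e=1
uniquely the one of 125 3-step routes that fits.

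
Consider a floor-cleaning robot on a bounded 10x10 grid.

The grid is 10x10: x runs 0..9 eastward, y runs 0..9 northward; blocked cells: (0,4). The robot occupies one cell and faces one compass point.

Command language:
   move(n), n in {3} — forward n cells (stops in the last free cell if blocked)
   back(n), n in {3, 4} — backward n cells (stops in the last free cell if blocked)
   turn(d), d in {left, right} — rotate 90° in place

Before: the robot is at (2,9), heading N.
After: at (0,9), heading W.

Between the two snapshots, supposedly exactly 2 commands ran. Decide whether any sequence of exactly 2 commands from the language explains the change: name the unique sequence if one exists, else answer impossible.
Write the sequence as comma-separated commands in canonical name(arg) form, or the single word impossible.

turn(left), move(3)

key: position moved to (0,9) AND the heading swung to W — translation plus rotation needed
initial: at (2,9), heading N
[1] after turn(left): at (2,9), heading W
[2] after move(3): at (0,9), heading W
uniquely the one of 25 2-step routes that fits.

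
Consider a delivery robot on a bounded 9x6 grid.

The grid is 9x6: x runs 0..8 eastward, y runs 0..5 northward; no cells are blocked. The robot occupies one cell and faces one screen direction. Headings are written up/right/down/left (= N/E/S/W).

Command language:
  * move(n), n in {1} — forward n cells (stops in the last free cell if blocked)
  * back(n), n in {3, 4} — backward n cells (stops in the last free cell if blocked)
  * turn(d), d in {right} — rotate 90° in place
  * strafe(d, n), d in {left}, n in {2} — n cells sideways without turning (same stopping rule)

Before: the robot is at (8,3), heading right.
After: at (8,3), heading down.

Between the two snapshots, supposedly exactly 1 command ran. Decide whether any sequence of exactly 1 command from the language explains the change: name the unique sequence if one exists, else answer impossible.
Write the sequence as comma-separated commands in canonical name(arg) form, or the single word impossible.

key: (8,3) unchanged — the single command moves nothing
from: at (8,3), heading right
t=1 turn(right) ⇒ at (8,3), heading down
all 5 alternatives checked — unique.

turn(right)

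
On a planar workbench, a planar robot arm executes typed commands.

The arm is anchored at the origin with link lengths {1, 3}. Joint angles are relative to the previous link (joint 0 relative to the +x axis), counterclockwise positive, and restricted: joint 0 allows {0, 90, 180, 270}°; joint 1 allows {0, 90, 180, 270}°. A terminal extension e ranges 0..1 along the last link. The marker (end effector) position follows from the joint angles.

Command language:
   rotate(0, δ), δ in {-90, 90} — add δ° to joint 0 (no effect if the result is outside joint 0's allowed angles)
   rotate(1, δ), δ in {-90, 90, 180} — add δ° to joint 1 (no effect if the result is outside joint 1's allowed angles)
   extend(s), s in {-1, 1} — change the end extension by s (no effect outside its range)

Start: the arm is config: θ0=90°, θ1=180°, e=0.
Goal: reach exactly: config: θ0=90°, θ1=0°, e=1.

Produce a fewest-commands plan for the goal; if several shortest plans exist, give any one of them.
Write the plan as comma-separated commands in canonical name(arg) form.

t0: config: θ0=90°, θ1=180°, e=0
[1] after rotate(1, 180): config: θ0=90°, θ1=0°, e=0
[2] after extend(1): config: θ0=90°, θ1=0°, e=1
no 1-step plan works, so 2 is optimal.

rotate(1, 180), extend(1)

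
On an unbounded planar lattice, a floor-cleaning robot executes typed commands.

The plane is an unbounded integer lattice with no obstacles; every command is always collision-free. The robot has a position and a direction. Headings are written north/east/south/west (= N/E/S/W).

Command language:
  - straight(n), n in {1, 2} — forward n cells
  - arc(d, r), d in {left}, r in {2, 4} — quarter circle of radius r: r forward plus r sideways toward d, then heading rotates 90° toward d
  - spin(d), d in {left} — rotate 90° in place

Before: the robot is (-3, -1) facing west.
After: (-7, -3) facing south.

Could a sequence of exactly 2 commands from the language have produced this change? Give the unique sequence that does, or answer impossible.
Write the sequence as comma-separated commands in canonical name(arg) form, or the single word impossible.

key: order matters: swapping straight(2) and arc(left, 2) lands elsewhere
begin: (-3, -1) facing west
[1] after straight(2): (-5, -1) facing west
[2] after arc(left, 2): (-7, -3) facing south
no other 2-command option fits: unique.

straight(2), arc(left, 2)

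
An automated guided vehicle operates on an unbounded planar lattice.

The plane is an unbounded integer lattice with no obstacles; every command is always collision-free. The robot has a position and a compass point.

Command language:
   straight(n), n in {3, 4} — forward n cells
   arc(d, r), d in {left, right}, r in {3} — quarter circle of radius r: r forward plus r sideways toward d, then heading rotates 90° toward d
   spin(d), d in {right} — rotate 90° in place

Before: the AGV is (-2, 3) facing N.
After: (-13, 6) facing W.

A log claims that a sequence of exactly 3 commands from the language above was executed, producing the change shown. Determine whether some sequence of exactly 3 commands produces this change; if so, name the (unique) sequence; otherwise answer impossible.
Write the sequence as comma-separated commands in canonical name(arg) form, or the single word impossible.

arc(left, 3), straight(4), straight(4)

key: cell and facing (now W) both changed — the 3 commands mix motion and turning
initial: (-2, 3) facing N
1. arc(left, 3) → (-5, 6) facing W
2. straight(4) → (-9, 6) facing W
3. straight(4) → (-13, 6) facing W
no other 3-command option fits: unique.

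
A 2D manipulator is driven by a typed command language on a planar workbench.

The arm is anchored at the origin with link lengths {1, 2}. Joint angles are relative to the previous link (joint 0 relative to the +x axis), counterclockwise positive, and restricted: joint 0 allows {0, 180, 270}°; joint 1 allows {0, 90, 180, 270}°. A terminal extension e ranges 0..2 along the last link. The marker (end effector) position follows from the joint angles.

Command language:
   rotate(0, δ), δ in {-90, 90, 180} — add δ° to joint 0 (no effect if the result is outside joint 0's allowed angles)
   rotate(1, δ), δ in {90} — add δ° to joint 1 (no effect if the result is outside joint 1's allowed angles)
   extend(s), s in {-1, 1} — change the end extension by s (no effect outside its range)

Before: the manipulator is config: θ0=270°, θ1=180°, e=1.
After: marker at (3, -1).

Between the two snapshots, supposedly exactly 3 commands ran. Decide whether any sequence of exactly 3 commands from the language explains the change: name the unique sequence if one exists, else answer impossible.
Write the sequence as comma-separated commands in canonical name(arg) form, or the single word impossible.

rotate(1, 90), rotate(1, 90), rotate(1, 90)

from: config: θ0=270°, θ1=180°, e=1
t=1 rotate(1, 90) ⇒ config: θ0=270°, θ1=270°, e=1
t=2 rotate(1, 90) ⇒ config: θ0=270°, θ1=0°, e=1
t=3 rotate(1, 90) ⇒ config: θ0=270°, θ1=90°, e=1
all 216 alternatives checked — unique.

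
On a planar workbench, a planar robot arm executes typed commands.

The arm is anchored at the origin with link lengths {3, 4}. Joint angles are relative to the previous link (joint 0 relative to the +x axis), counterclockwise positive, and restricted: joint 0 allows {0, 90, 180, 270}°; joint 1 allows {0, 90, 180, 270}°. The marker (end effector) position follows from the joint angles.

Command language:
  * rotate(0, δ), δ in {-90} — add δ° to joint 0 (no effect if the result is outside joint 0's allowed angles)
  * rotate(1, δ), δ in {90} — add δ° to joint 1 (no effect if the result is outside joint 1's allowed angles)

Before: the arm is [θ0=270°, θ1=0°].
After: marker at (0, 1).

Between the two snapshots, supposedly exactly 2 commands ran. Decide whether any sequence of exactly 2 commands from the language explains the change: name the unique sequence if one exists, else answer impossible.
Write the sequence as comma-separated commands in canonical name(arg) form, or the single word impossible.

rotate(1, 90), rotate(1, 90)

from: [θ0=270°, θ1=0°]
t=1 rotate(1, 90) ⇒ [θ0=270°, θ1=90°]
t=2 rotate(1, 90) ⇒ [θ0=270°, θ1=180°]
all 4 alternatives checked — unique.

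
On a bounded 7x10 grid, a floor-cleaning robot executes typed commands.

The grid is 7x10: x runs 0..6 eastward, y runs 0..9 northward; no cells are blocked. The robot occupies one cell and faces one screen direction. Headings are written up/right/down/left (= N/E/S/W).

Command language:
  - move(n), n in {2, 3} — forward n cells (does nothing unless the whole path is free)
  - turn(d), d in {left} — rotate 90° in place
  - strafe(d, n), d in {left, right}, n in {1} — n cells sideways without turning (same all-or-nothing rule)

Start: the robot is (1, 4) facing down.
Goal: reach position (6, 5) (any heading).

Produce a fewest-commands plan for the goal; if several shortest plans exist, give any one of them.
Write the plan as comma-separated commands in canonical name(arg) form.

turn(left), move(3), move(2), strafe(left, 1)

from: (1, 4) facing down
t=1 turn(left) ⇒ (1, 4) facing right
t=2 move(3) ⇒ (4, 4) facing right
t=3 move(2) ⇒ (6, 4) facing right
t=4 strafe(left, 1) ⇒ (6, 5) facing right
no 3-step plan works, so 4 is optimal.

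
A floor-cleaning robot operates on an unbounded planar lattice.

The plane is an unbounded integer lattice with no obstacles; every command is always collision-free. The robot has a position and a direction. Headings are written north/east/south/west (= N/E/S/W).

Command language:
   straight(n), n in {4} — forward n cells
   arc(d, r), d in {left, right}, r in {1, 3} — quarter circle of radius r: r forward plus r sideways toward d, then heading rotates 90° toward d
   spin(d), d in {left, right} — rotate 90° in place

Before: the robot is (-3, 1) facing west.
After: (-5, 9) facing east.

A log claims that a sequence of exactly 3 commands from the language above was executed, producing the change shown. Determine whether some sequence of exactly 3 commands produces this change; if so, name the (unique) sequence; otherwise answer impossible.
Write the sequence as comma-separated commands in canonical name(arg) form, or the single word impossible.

key: cell and facing (now E) both changed — the 3 commands mix motion and turning
from: (-3, 1) facing west
t=1 arc(right, 3) ⇒ (-6, 4) facing north
t=2 straight(4) ⇒ (-6, 8) facing north
t=3 arc(right, 1) ⇒ (-5, 9) facing east
no other 3-command option fits: unique.

arc(right, 3), straight(4), arc(right, 1)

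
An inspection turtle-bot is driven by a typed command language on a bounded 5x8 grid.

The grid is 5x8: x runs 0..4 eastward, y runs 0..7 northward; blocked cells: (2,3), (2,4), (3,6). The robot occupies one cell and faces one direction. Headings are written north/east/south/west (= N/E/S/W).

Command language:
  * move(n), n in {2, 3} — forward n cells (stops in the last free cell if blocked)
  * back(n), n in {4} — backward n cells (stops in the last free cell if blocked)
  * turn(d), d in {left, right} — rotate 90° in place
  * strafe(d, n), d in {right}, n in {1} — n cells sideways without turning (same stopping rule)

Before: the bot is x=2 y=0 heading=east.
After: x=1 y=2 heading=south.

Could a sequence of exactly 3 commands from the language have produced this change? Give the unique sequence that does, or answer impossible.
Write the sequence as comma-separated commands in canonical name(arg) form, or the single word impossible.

turn(right), back(4), strafe(right, 1)

key: cell and facing (now S) both changed — the 3 commands mix motion and turning
begin: x=2 y=0 heading=east
1. turn(right) → x=2 y=0 heading=south
2. back(4) → x=2 y=2 heading=south
3. strafe(right, 1) → x=1 y=2 heading=south
no rival 3-sequence matches.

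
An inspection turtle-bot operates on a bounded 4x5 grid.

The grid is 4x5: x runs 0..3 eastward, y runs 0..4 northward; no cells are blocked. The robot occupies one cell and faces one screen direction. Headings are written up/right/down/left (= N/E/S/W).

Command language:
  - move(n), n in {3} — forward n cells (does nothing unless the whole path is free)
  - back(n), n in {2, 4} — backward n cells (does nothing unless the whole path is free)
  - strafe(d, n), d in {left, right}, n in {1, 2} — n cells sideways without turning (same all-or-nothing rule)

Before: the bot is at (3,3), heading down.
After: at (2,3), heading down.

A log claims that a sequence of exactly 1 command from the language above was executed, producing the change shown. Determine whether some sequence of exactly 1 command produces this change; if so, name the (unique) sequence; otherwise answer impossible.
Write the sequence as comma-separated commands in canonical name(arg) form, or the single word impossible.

key: heading stays S — the single command does not turn
begin: at (3,3), heading down
[1] after strafe(right, 1): at (2,3), heading down
all 7 alternatives checked — unique.

strafe(right, 1)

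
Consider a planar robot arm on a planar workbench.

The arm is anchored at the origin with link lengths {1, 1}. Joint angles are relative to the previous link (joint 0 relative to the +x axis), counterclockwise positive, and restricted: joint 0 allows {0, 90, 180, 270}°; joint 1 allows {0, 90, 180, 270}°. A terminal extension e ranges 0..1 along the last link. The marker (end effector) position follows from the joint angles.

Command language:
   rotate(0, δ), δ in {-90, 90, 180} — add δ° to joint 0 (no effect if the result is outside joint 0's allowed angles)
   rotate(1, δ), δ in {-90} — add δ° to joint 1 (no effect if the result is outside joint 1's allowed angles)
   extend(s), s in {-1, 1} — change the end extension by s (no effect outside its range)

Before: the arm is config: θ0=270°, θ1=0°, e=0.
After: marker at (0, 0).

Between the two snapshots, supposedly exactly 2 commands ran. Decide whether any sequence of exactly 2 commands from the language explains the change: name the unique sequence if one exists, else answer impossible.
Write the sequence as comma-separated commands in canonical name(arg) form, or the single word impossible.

rotate(1, -90), rotate(1, -90)

from: config: θ0=270°, θ1=0°, e=0
step 1 (rotate(1, -90)): config: θ0=270°, θ1=270°, e=0
step 2 (rotate(1, -90)): config: θ0=270°, θ1=180°, e=0
all 36 alternatives checked — unique.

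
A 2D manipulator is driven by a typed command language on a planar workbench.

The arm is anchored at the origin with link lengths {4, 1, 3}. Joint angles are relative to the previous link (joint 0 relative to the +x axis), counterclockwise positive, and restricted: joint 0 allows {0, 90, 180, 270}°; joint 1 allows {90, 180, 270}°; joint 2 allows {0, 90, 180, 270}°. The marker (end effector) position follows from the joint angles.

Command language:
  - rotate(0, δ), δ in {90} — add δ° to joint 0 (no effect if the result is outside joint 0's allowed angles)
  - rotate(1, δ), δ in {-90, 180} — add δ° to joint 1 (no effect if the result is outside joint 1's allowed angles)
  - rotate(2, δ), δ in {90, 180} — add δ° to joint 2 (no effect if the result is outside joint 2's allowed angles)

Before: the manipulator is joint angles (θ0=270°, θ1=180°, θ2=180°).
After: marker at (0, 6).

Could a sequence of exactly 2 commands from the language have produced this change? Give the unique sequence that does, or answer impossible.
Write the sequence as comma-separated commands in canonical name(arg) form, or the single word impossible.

rotate(0, 90), rotate(0, 90)

start: joint angles (θ0=270°, θ1=180°, θ2=180°)
step 1 (rotate(0, 90)): joint angles (θ0=0°, θ1=180°, θ2=180°)
step 2 (rotate(0, 90)): joint angles (θ0=90°, θ1=180°, θ2=180°)
uniquely the one of 25 2-step routes that fits.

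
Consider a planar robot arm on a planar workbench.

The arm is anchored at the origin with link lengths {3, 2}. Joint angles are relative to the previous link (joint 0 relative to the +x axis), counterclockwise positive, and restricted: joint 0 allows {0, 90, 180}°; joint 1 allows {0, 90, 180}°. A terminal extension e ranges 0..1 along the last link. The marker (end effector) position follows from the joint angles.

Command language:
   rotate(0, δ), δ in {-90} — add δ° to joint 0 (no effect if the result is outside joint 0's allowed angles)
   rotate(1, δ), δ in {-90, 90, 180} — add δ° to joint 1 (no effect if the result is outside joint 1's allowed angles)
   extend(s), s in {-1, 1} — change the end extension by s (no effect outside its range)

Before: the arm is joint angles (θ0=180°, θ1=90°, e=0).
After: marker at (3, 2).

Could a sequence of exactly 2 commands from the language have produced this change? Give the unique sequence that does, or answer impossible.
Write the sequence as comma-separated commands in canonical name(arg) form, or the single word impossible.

rotate(0, -90), rotate(0, -90)

begin: joint angles (θ0=180°, θ1=90°, e=0)
step 1 (rotate(0, -90)): joint angles (θ0=90°, θ1=90°, e=0)
step 2 (rotate(0, -90)): joint angles (θ0=0°, θ1=90°, e=0)
all 36 alternatives checked — unique.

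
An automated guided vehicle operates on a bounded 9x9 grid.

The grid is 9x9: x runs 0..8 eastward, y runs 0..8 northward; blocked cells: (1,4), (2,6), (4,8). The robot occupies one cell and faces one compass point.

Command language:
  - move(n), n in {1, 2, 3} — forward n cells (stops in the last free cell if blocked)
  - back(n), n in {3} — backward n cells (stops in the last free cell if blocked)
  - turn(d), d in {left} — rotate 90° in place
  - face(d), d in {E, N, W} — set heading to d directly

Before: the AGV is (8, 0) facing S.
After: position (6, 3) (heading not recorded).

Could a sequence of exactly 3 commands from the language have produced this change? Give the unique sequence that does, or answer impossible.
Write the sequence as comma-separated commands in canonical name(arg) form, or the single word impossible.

back(3), face(W), move(2)

key: running move(2) before back(3) would end elsewhere — order is forced
t0: (8, 0) facing S
[1] after back(3): (8, 3) facing S
[2] after face(W): (8, 3) facing W
[3] after move(2): (6, 3) facing W
no other 3-command option fits: unique.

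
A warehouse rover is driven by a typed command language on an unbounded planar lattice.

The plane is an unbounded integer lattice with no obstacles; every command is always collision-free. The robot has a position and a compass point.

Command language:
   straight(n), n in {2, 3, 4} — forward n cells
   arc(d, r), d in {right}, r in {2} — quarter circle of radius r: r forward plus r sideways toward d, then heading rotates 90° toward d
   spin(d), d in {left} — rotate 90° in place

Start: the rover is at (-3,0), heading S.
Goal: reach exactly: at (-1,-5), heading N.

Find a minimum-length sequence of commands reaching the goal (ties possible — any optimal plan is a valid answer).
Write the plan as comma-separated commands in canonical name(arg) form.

initial: at (-3,0), heading S
[1] after straight(2): at (-3,-2), heading S
[2] after straight(3): at (-3,-5), heading S
[3] after spin(left): at (-3,-5), heading E
[4] after straight(2): at (-1,-5), heading E
[5] after spin(left): at (-1,-5), heading N
nothing shorter than 5 reaches the goal.

straight(2), straight(3), spin(left), straight(2), spin(left)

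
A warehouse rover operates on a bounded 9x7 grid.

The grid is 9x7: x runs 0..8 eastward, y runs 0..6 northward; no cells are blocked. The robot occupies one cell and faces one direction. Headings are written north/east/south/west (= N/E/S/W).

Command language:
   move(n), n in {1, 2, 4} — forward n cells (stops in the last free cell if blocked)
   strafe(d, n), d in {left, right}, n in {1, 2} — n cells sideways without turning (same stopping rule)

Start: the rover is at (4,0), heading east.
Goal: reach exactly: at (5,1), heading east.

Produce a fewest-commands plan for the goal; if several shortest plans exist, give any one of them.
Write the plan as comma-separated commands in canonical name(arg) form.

initial: at (4,0), heading east
[1] after move(1): at (5,0), heading east
[2] after strafe(left, 1): at (5,1), heading east
shorter routes all fall short; 2 is best.

move(1), strafe(left, 1)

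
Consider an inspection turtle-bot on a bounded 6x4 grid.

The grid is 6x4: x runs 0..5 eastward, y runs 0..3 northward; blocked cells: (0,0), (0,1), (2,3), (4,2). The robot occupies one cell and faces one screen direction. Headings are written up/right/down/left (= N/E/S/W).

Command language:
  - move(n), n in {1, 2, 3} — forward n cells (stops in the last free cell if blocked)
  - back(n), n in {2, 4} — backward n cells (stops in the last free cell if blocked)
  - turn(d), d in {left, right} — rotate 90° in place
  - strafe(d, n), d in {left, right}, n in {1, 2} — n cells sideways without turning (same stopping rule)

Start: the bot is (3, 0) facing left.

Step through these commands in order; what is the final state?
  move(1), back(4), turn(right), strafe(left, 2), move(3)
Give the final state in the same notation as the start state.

(3, 3) facing up

start: (3, 0) facing left
step 1 (move(1)): (2, 0) facing left
step 2 (back(4)): (5, 0) facing left
step 3 (turn(right)): (5, 0) facing up
step 4 (strafe(left, 2)): (3, 0) facing up
step 5 (move(3)): (3, 3) facing up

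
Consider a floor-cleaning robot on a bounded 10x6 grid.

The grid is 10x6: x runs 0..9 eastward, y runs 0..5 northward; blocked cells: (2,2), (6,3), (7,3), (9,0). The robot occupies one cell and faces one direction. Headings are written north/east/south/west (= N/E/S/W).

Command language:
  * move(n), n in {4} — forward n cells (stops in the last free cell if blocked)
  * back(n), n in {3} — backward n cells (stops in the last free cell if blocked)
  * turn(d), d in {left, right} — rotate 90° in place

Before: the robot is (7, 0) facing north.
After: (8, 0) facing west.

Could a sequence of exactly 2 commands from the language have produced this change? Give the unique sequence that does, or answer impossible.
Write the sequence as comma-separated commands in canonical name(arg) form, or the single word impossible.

key: back(3) is stopped early by the blocked cell at (9,0)
start: (7, 0) facing north
step 1 (turn(left)): (7, 0) facing west
step 2 (back(3)): (8, 0) facing west
no rival 2-sequence matches.

turn(left), back(3)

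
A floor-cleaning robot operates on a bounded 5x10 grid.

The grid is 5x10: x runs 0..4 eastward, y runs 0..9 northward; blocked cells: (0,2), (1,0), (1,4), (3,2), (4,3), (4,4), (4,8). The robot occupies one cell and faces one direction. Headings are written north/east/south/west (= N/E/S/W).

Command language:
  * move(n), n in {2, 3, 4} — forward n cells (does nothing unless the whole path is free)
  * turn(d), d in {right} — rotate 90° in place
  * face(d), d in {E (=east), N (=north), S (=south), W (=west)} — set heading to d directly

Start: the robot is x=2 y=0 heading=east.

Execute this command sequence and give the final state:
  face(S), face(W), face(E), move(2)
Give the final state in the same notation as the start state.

x=4 y=0 heading=east

start: x=2 y=0 heading=east
[1] after face(S): x=2 y=0 heading=south
[2] after face(W): x=2 y=0 heading=west
[3] after face(E): x=2 y=0 heading=east
[4] after move(2): x=4 y=0 heading=east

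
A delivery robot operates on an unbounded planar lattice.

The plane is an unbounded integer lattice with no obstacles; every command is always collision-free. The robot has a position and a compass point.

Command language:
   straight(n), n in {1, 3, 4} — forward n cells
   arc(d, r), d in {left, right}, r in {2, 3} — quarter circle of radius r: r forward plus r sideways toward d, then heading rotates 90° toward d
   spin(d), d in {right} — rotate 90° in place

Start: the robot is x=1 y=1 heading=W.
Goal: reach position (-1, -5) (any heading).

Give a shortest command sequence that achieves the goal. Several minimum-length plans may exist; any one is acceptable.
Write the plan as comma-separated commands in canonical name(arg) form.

arc(left, 2), straight(4)

t0: x=1 y=1 heading=W
t=1 arc(left, 2) ⇒ x=-1 y=-1 heading=S
t=2 straight(4) ⇒ x=-1 y=-5 heading=S
no 1-step plan works, so 2 is optimal.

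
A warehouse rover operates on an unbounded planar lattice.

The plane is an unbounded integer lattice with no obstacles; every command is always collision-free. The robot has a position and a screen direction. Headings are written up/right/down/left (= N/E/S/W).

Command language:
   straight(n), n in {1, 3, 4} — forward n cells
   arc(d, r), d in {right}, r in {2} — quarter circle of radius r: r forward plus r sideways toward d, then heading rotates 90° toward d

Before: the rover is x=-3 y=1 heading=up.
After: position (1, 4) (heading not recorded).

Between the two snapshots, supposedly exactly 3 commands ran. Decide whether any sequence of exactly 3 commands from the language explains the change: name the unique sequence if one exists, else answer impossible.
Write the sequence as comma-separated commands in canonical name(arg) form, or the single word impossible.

straight(3), arc(right, 2), arc(right, 2)

key: running arc(right, 2) before straight(3) would end elsewhere — order is forced
t0: x=-3 y=1 heading=up
t=1 straight(3) ⇒ x=-3 y=4 heading=up
t=2 arc(right, 2) ⇒ x=-1 y=6 heading=right
t=3 arc(right, 2) ⇒ x=1 y=4 heading=down
uniquely the one of 64 3-step routes that fits.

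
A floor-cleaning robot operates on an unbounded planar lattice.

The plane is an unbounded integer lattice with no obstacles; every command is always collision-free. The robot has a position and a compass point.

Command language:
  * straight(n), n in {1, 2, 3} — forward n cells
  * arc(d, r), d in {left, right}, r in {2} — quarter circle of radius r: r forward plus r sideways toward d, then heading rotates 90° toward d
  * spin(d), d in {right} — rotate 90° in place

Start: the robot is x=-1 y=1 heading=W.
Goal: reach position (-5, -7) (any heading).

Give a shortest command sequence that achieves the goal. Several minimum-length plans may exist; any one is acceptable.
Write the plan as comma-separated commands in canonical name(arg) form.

from: x=-1 y=1 heading=W
1. arc(left, 2) → x=-3 y=-1 heading=S
2. straight(1) → x=-3 y=-2 heading=S
3. straight(3) → x=-3 y=-5 heading=S
4. arc(right, 2) → x=-5 y=-7 heading=W
shorter routes all fall short; 4 is best.

arc(left, 2), straight(1), straight(3), arc(right, 2)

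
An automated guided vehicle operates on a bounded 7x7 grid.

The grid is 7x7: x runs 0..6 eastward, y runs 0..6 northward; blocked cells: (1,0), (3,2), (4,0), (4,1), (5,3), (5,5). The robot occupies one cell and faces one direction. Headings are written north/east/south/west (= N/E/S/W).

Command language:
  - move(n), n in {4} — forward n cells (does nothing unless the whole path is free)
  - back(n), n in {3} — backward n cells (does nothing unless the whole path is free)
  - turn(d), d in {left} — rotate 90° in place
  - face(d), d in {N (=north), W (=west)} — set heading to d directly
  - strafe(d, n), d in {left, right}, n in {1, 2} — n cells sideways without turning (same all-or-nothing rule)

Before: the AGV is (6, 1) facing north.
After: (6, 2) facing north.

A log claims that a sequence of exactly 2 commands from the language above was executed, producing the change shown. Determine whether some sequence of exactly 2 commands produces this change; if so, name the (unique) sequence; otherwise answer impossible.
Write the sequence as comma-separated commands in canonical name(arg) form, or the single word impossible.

key: running back(3) before move(4) would end elsewhere — order is forced
t0: (6, 1) facing north
t=1 move(4) ⇒ (6, 5) facing north
t=2 back(3) ⇒ (6, 2) facing north
all 81 alternatives checked — unique.

move(4), back(3)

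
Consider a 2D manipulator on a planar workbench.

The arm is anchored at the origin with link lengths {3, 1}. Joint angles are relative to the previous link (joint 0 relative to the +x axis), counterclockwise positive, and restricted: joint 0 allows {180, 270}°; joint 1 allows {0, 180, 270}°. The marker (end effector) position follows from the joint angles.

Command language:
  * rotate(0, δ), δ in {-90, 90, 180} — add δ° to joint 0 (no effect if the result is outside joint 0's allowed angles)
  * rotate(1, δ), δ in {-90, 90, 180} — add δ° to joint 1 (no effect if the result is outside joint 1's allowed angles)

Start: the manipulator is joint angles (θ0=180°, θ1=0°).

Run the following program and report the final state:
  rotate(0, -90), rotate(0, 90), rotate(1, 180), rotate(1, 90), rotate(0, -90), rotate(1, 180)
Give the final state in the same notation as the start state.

joint angles (θ0=180°, θ1=270°)

start: joint angles (θ0=180°, θ1=0°)
[1] after rotate(0, -90): joint angles (θ0=180°, θ1=0°)
[2] after rotate(0, 90): joint angles (θ0=270°, θ1=0°)
[3] after rotate(1, 180): joint angles (θ0=270°, θ1=180°)
[4] after rotate(1, 90): joint angles (θ0=270°, θ1=270°)
[5] after rotate(0, -90): joint angles (θ0=180°, θ1=270°)
[6] after rotate(1, 180): joint angles (θ0=180°, θ1=270°)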